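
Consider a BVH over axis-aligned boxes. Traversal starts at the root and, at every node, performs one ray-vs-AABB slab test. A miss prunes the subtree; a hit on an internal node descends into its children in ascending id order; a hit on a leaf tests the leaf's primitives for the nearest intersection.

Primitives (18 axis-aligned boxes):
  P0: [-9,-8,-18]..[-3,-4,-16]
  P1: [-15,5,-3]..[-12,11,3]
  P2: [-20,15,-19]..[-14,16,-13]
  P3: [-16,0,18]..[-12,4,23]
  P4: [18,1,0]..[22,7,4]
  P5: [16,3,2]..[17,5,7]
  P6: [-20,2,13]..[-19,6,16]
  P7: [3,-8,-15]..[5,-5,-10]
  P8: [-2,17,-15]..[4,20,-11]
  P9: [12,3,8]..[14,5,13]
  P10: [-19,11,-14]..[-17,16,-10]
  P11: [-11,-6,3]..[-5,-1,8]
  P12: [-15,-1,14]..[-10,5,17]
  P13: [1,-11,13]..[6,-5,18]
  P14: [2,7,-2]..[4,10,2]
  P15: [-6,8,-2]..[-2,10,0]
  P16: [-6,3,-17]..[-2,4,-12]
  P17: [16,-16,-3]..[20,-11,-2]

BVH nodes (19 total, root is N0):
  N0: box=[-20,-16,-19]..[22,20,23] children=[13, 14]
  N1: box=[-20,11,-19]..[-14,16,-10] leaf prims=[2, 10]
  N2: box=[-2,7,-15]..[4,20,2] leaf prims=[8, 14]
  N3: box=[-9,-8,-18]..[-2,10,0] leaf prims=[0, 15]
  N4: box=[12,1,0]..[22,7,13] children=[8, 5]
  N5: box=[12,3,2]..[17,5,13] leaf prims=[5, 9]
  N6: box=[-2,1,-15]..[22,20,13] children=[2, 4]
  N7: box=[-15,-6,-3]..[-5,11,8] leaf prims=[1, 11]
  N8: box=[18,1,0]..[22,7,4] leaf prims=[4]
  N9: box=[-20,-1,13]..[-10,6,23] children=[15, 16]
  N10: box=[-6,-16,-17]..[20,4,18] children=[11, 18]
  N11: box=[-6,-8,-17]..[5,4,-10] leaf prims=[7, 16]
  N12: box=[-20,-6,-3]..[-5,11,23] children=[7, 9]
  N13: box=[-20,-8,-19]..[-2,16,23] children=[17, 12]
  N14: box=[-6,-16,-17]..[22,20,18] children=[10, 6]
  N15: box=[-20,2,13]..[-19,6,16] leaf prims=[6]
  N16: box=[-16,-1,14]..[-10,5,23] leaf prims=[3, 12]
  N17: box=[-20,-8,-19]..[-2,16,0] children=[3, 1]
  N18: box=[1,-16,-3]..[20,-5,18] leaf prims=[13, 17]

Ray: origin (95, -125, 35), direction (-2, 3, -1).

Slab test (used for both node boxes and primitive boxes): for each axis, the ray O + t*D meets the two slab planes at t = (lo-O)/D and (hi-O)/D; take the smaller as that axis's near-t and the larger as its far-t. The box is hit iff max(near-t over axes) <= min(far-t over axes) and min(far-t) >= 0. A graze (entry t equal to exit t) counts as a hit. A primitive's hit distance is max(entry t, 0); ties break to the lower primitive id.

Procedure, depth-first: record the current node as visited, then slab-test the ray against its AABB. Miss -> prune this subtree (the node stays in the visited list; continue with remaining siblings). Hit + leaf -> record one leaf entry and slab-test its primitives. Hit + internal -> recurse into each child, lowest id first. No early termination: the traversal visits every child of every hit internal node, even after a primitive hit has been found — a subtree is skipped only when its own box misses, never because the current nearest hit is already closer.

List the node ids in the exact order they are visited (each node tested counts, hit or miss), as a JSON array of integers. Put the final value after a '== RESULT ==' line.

Walk:
N0 x:[73/2,115/2] y:[109/3,145/3] z:[12,54] -> hit [73/2,145/3], descend [13, 14]
  N13 x:[97/2,115/2] y:[39,47] z:[12,54] -> miss, prune
  N14 x:[73/2,101/2] y:[109/3,145/3] z:[17,52] -> hit [73/2,145/3], descend [6, 10]
    N6 x:[73/2,97/2] y:[42,145/3] z:[22,50] -> hit [42,145/3], descend [2, 4]
      N2 x:[91/2,97/2] y:[44,145/3] z:[33,50] -> hit [91/2,145/3] leaf, test {P8@t=142/3, P14(miss)}
      N4 x:[73/2,83/2] y:[42,44] z:[22,35] -> miss, prune
    N10 x:[75/2,101/2] y:[109/3,43] z:[17,52] -> hit [75/2,43], descend [11, 18]
      N11 x:[45,101/2] y:[39,43] z:[45,52] -> miss, prune
      N18 x:[75/2,47] y:[109/3,40] z:[17,38] -> hit [75/2,38] leaf, test {P13(miss), P17@t=75/2}

order=[0, 13, 14, 6, 2, 4, 10, 11, 18]  |boxes|=9  |leaves|=2  hit=P17

== RESULT ==
[0, 13, 14, 6, 2, 4, 10, 11, 18]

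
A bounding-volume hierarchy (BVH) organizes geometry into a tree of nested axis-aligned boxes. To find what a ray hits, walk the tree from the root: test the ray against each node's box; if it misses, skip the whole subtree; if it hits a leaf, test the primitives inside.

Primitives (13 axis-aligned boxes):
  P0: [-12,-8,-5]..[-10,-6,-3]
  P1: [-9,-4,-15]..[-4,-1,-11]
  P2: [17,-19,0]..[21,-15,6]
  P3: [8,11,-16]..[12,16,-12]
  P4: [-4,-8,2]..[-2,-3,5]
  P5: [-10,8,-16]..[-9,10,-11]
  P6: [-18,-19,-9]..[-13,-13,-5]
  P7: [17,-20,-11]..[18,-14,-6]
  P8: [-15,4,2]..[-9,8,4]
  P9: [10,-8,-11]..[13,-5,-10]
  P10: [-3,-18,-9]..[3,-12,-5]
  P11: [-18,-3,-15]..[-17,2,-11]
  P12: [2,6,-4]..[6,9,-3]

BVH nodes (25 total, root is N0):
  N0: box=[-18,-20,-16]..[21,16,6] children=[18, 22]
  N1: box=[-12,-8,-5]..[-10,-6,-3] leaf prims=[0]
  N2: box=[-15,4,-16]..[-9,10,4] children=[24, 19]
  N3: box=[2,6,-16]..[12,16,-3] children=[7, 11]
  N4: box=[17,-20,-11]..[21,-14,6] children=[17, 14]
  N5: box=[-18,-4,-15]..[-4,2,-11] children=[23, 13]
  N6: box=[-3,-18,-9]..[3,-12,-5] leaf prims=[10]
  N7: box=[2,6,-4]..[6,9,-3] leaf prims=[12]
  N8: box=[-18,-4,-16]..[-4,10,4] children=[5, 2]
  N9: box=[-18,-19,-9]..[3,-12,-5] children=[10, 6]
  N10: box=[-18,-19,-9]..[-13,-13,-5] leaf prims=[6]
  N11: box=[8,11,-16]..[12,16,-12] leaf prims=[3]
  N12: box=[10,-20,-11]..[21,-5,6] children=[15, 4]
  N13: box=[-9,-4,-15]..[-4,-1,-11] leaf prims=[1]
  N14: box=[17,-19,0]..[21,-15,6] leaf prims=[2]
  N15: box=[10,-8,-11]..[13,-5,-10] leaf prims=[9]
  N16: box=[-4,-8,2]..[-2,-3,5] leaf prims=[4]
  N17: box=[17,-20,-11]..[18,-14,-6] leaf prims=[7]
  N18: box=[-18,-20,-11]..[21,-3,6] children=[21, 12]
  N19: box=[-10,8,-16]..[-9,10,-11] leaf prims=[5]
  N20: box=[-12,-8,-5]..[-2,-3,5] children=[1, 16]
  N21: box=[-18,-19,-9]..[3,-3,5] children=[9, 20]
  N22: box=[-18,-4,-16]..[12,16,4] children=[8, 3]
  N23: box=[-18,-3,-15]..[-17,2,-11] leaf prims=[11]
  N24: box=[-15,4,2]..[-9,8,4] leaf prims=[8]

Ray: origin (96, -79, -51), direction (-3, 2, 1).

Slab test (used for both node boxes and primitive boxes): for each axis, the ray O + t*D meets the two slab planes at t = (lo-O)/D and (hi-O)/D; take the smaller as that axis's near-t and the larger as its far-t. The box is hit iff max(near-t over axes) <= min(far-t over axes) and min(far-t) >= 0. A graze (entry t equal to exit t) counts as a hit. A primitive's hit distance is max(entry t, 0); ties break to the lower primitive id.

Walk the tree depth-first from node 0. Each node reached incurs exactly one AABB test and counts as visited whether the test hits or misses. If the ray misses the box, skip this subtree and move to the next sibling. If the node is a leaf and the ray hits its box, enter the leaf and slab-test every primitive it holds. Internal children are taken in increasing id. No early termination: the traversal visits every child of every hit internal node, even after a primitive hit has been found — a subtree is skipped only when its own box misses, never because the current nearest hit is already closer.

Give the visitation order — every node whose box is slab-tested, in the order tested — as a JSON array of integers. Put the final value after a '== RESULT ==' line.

Walk:
N0 x:[25,38] y:[59/2,95/2] z:[35,57] -> hit [35,38], descend [18, 22]
  N18 x:[25,38] y:[59/2,38] z:[40,57] -> miss, prune
  N22 x:[28,38] y:[75/2,95/2] z:[35,55] -> hit [75/2,38], descend [3, 8]
    N3 x:[28,94/3] y:[85/2,95/2] z:[35,48] -> miss, prune
    N8 x:[100/3,38] y:[75/2,89/2] z:[35,55] -> hit [75/2,38], descend [2, 5]
      N2 x:[35,37] y:[83/2,89/2] z:[35,55] -> miss, prune
      N5 x:[100/3,38] y:[75/2,81/2] z:[36,40] -> hit [75/2,38], descend [13, 23]
        N13 x:[100/3,35] y:[75/2,39] z:[36,40] -> miss, prune
        N23 x:[113/3,38] y:[38,81/2] z:[36,40] -> hit [38,38] leaf, test {P11@t=38}

Visited [0, 18, 22, 3, 8, 2, 5, 13, 23]. Tests: 9 box, 1 leaf. Nearest: P11.

== RESULT ==
[0, 18, 22, 3, 8, 2, 5, 13, 23]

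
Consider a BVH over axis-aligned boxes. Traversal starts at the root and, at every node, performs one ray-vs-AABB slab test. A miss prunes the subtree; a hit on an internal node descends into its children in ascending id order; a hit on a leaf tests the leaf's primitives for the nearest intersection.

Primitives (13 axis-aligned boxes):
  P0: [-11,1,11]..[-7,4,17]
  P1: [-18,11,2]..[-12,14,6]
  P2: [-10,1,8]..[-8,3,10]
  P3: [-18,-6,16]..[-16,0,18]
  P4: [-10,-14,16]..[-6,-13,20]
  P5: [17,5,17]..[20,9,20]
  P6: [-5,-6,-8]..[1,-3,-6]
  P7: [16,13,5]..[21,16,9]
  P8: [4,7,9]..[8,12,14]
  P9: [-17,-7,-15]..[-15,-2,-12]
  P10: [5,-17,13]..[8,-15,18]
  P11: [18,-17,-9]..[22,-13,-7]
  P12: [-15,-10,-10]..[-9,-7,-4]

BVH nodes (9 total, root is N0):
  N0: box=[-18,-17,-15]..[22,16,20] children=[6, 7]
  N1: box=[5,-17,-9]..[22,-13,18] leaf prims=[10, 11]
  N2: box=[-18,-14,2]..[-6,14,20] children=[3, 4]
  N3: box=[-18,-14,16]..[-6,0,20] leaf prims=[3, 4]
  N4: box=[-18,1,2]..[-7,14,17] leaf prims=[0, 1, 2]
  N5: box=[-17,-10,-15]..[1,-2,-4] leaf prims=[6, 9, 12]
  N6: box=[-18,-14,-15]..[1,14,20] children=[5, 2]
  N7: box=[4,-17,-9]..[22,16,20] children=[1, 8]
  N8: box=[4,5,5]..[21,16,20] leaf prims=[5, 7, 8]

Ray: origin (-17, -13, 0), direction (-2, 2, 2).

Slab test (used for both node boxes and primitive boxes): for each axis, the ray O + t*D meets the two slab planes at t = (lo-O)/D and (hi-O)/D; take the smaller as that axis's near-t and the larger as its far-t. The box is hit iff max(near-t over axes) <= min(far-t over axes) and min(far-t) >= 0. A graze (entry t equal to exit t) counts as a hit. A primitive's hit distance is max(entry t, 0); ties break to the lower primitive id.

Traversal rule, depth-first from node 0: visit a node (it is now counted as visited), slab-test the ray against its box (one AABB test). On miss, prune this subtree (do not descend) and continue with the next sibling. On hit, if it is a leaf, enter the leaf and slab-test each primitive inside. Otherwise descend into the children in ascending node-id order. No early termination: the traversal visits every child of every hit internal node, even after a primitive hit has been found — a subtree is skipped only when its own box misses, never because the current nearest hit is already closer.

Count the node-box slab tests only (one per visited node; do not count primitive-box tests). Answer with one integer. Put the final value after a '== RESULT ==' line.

Traverse from the root:
N0 x:[-39/2,1/2] y:[-2,29/2] z:[-15/2,10] -> hit [-2,1/2], descend [6, 7]
  N6 x:[-9,1/2] y:[-1/2,27/2] z:[-15/2,10] -> hit [-1/2,1/2], descend [2, 5]
    N2 x:[-11/2,1/2] y:[-1/2,27/2] z:[1,10] -> miss, prune
    N5 x:[-9,0] y:[3/2,11/2] z:[-15/2,-2] -> miss, prune
  N7 x:[-39/2,-21/2] y:[-2,29/2] z:[-9/2,10] -> miss, prune

Summary -> nodes [0, 6, 2, 5, 7]; box-tests=5; leaf-entries=0; first=miss

== RESULT ==
5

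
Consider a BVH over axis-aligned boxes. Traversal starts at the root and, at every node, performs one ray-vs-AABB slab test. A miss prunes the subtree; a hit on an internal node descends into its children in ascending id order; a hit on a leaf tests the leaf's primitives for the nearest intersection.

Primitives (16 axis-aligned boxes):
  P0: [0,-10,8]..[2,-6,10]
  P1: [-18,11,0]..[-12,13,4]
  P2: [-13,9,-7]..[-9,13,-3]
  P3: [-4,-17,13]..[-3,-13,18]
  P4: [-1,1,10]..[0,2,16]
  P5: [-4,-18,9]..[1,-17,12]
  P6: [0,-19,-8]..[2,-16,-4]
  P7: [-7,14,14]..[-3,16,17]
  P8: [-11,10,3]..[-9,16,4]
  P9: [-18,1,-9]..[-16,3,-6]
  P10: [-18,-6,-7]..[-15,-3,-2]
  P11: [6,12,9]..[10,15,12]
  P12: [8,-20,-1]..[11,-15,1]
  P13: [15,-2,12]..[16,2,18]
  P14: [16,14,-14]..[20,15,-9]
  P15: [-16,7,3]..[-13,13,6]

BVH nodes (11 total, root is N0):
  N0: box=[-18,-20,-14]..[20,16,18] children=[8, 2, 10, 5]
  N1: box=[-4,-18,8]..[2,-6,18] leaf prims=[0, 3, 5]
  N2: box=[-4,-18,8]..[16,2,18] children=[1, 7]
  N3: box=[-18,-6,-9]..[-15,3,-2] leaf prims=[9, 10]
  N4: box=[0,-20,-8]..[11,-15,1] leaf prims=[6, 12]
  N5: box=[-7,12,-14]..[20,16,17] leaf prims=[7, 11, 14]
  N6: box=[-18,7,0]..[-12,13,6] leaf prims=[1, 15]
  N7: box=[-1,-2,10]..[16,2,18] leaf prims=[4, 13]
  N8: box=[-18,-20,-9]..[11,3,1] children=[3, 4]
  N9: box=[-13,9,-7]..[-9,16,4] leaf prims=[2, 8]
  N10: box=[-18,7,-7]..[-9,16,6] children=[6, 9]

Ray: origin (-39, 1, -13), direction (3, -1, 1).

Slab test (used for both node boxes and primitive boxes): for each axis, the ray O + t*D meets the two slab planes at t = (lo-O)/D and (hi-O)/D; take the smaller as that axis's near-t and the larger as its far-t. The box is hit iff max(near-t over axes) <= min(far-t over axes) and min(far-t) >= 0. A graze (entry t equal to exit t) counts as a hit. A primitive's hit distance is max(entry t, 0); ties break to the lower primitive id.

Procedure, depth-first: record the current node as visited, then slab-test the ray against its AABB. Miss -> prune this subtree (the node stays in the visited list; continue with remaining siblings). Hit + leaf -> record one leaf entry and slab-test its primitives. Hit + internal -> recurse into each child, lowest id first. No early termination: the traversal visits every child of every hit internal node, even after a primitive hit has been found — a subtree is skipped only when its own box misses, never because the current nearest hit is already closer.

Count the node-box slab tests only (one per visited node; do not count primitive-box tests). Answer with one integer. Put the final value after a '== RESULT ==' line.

Walk:
N0 x:[7,59/3] y:[-15,21] z:[-1,31] -> hit [7,59/3], descend [2, 5, 8, 10]
  N2 x:[35/3,55/3] y:[-1,19] z:[21,31] -> miss, prune
  N5 x:[32/3,59/3] y:[-15,-11] z:[-1,30] -> miss, prune
  N8 x:[7,50/3] y:[-2,21] z:[4,14] -> hit [7,14], descend [3, 4]
    N3 x:[7,8] y:[-2,7] z:[4,11] -> hit [7,7] leaf, test {P9(miss), P10@t=7}
    N4 x:[13,50/3] y:[16,21] z:[5,14] -> miss, prune
  N10 x:[7,10] y:[-15,-6] z:[6,19] -> miss, prune

order=[0, 2, 5, 8, 3, 4, 10]  |boxes|=7  |leaves|=1  hit=P10

== RESULT ==
7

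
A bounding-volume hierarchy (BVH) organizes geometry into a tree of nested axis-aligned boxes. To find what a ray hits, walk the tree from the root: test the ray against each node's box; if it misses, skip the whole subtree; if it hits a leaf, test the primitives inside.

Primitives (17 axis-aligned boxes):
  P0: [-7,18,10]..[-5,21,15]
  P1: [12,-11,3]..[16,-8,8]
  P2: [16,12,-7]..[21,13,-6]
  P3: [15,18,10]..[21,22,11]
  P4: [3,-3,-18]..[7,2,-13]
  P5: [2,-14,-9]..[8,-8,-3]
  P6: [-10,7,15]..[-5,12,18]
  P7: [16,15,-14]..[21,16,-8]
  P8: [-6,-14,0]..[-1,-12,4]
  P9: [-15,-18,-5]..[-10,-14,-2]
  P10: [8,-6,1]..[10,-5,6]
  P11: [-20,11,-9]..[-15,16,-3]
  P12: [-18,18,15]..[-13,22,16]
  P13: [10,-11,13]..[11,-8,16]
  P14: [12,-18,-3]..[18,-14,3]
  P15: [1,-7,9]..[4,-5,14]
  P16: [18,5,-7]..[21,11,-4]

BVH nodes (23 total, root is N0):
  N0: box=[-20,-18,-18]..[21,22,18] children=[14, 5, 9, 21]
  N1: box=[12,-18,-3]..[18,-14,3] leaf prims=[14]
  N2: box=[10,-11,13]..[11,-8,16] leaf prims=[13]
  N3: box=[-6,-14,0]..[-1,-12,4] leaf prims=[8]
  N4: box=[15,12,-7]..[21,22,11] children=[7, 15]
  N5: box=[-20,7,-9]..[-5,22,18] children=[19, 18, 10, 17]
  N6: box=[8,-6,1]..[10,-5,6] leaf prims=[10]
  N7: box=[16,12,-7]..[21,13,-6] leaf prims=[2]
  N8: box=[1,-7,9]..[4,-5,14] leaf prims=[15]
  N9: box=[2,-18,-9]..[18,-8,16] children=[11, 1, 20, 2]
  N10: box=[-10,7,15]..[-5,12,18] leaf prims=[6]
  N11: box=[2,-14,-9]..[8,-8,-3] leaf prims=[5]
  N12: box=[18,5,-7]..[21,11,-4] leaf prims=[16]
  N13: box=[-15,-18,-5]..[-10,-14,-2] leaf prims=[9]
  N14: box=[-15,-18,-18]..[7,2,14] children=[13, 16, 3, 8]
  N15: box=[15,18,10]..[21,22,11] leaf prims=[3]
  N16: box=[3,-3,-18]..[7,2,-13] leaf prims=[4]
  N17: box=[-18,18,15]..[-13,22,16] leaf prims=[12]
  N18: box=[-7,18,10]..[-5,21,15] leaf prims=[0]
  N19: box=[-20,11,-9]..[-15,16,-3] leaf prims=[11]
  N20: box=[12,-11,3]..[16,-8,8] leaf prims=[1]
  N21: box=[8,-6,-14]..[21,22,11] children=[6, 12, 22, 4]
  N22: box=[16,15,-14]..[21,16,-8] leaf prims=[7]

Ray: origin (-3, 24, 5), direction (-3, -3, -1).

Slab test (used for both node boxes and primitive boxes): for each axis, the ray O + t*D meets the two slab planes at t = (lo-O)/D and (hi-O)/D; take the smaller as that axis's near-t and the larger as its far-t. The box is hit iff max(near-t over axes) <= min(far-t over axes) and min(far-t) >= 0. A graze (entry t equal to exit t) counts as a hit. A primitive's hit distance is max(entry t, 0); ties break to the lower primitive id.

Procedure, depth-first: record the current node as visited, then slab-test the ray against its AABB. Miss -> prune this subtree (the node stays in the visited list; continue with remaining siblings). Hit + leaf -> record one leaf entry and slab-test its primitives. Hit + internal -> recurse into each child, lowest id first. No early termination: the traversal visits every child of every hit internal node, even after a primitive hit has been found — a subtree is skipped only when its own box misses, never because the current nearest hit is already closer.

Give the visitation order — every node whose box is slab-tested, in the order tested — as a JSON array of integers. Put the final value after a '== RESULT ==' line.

Trace the traversal:
N0 x:[-8,17/3] y:[2/3,14] z:[-13,23] -> hit [2/3,17/3], descend [5, 9, 14, 21]
  N5 x:[2/3,17/3] y:[2/3,17/3] z:[-13,14] -> hit [2/3,17/3], descend [10, 17, 18, 19]
    N10 x:[2/3,7/3] y:[4,17/3] z:[-13,-10] -> miss, prune
    N17 x:[10/3,5] y:[2/3,2] z:[-11,-10] -> miss, prune
    N18 x:[2/3,4/3] y:[1,2] z:[-10,-5] -> miss, prune
    N19 x:[4,17/3] y:[8/3,13/3] z:[8,14] -> miss, prune
  N9 x:[-7,-5/3] y:[32/3,14] z:[-11,14] -> miss, prune
  N14 x:[-10/3,4] y:[22/3,14] z:[-9,23] -> miss, prune
  N21 x:[-8,-11/3] y:[2/3,10] z:[-6,19] -> miss, prune

order=[0, 5, 10, 17, 18, 19, 9, 14, 21]  |boxes|=9  |leaves|=0  hit=miss

== RESULT ==
[0, 5, 10, 17, 18, 19, 9, 14, 21]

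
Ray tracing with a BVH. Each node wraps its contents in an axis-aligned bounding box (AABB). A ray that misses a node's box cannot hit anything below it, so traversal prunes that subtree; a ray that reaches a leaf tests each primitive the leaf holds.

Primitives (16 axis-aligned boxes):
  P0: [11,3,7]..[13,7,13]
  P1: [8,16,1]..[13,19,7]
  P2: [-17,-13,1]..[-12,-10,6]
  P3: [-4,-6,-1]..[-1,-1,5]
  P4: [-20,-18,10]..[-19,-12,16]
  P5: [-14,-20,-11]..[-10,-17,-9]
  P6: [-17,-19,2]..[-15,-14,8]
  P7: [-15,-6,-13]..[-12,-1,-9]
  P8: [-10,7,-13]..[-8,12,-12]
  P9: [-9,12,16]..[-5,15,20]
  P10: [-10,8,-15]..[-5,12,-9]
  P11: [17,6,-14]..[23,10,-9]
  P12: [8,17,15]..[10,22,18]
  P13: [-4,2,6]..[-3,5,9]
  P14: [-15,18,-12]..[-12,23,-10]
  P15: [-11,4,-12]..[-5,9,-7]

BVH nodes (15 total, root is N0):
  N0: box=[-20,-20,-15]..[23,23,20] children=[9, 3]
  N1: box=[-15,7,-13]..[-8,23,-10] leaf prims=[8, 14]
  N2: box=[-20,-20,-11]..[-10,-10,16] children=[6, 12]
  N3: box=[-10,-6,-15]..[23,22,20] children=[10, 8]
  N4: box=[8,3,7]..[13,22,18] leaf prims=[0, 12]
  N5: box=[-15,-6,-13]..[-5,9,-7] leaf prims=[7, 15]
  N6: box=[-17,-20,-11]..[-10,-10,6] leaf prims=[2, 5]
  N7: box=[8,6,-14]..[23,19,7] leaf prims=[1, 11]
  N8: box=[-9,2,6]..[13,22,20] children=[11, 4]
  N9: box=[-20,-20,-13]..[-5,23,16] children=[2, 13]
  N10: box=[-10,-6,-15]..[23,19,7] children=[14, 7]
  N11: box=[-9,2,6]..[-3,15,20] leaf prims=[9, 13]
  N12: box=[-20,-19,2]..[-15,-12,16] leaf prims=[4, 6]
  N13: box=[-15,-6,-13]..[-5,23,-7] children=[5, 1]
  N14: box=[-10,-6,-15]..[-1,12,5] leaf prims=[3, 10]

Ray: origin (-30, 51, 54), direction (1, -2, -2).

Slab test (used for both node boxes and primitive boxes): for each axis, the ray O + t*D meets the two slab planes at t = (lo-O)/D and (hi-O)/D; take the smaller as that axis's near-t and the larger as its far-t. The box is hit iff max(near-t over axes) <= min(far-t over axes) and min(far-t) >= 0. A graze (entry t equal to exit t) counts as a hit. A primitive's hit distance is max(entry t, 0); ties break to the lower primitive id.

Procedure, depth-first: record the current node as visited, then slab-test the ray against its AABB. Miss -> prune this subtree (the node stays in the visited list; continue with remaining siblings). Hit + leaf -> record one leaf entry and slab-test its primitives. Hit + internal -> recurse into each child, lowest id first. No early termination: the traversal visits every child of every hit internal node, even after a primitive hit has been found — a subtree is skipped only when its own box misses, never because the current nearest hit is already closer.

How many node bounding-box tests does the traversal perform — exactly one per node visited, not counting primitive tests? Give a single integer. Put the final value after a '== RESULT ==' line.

Trace the traversal:
N0 x:[10,53] y:[14,71/2] z:[17,69/2] -> hit [17,69/2], descend [3, 9]
  N3 x:[20,53] y:[29/2,57/2] z:[17,69/2] -> hit [20,57/2], descend [8, 10]
    N8 x:[21,43] y:[29/2,49/2] z:[17,24] -> hit [21,24], descend [4, 11]
      N4 x:[38,43] y:[29/2,24] z:[18,47/2] -> miss, prune
      N11 x:[21,27] y:[18,49/2] z:[17,24] -> hit [21,24] leaf, test {P9(miss), P13(miss)}
    N10 x:[20,53] y:[16,57/2] z:[47/2,69/2] -> hit [47/2,57/2], descend [7, 14]
      N7 x:[38,53] y:[16,45/2] z:[47/2,34] -> miss, prune
      N14 x:[20,29] y:[39/2,57/2] z:[49/2,69/2] -> hit [49/2,57/2] leaf, test {P3@t=26, P10(miss)}
  N9 x:[10,25] y:[14,71/2] z:[19,67/2] -> hit [19,25], descend [2, 13]
    N2 x:[10,20] y:[61/2,71/2] z:[19,65/2] -> miss, prune
    N13 x:[15,25] y:[14,57/2] z:[61/2,67/2] -> miss, prune

Summary -> nodes [0, 3, 8, 4, 11, 10, 7, 14, 9, 2, 13]; box-tests=11; leaf-entries=2; first=P3

== RESULT ==
11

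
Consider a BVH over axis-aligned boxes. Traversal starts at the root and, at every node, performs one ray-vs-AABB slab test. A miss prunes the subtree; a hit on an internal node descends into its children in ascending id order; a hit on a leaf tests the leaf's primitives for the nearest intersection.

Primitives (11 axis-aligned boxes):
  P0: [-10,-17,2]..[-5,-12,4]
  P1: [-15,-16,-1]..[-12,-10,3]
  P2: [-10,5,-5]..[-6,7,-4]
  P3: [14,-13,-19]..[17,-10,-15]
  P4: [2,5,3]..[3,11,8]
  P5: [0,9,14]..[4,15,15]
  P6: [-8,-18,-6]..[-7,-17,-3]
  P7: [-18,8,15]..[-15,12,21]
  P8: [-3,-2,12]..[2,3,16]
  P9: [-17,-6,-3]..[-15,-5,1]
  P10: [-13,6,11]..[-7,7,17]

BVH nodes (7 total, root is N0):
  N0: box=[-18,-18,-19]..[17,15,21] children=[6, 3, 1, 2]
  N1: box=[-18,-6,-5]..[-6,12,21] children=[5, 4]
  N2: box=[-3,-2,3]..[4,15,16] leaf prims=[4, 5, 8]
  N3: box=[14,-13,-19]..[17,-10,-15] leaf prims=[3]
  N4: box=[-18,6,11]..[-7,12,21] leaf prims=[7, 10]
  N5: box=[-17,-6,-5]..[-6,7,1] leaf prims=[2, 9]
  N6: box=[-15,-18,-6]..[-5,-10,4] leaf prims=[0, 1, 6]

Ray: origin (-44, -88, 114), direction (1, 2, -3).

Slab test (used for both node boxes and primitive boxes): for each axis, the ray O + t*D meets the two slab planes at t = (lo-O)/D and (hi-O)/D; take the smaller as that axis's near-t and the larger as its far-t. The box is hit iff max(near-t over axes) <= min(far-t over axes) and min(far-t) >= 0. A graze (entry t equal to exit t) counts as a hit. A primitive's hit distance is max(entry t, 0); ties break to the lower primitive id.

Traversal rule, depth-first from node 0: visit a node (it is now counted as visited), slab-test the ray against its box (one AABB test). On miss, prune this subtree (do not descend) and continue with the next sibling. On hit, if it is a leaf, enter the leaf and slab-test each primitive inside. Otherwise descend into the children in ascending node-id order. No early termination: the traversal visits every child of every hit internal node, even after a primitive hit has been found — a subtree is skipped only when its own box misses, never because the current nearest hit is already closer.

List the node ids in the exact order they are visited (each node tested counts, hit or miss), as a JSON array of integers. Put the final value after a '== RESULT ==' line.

Walk:
N0 x:[26,61] y:[35,103/2] z:[31,133/3] -> hit [35,133/3], descend [1, 2, 3, 6]
  N1 x:[26,38] y:[41,50] z:[31,119/3] -> miss, prune
  N2 x:[41,48] y:[43,103/2] z:[98/3,37] -> miss, prune
  N3 x:[58,61] y:[75/2,39] z:[43,133/3] -> miss, prune
  N6 x:[29,39] y:[35,39] z:[110/3,40] -> hit [110/3,39] leaf, test {P0@t=110/3, P1(miss), P6(miss)}

order=[0, 1, 2, 3, 6]  |boxes|=5  |leaves|=1  hit=P0

== RESULT ==
[0, 1, 2, 3, 6]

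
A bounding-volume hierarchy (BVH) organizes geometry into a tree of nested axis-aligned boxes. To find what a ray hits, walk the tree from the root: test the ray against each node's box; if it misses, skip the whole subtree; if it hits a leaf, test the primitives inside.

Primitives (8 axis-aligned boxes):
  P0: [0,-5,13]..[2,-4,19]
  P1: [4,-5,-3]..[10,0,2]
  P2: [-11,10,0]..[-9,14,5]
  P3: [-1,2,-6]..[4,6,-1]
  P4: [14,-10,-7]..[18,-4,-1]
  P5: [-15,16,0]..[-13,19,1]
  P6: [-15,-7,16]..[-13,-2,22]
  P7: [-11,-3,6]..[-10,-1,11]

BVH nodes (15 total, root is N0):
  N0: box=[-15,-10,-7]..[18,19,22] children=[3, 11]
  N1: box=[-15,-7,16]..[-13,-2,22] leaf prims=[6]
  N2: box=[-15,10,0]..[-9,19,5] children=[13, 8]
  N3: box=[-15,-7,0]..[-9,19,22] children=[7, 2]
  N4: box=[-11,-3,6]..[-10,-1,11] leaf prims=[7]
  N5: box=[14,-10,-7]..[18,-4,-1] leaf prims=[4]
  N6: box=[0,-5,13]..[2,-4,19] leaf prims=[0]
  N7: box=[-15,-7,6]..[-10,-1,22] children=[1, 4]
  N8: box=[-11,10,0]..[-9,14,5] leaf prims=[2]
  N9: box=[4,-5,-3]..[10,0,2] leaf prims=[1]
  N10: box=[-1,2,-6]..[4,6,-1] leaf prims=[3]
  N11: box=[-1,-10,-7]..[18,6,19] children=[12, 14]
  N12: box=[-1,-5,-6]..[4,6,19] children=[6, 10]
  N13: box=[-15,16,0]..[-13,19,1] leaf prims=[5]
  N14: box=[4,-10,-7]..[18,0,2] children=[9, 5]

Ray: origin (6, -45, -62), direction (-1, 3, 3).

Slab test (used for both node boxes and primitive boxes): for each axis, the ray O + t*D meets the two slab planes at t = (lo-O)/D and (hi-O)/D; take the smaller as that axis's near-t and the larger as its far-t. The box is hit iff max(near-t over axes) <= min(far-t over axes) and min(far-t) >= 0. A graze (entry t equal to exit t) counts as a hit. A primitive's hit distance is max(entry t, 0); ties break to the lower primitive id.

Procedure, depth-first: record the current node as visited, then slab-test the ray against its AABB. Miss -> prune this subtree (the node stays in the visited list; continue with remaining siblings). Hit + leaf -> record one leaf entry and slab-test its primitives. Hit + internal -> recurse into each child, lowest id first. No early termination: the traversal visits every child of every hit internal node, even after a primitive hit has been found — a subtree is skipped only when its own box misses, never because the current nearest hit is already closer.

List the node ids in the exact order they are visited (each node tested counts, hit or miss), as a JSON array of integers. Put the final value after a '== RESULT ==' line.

Traverse from the root:
N0 x:[-12,21] y:[35/3,64/3] z:[55/3,28] -> hit [55/3,21], descend [3, 11]
  N3 x:[15,21] y:[38/3,64/3] z:[62/3,28] -> hit [62/3,21], descend [2, 7]
    N2 x:[15,21] y:[55/3,64/3] z:[62/3,67/3] -> hit [62/3,21], descend [8, 13]
      N8 x:[15,17] y:[55/3,59/3] z:[62/3,67/3] -> miss, prune
      N13 x:[19,21] y:[61/3,64/3] z:[62/3,21] -> hit [62/3,21] leaf, test {P5@t=62/3}
    N7 x:[16,21] y:[38/3,44/3] z:[68/3,28] -> miss, prune
  N11 x:[-12,7] y:[35/3,17] z:[55/3,27] -> miss, prune

7 AABB tests over nodes [0, 3, 2, 8, 13, 7, 11]; 1 leaf entered; closest P5.

== RESULT ==
[0, 3, 2, 8, 13, 7, 11]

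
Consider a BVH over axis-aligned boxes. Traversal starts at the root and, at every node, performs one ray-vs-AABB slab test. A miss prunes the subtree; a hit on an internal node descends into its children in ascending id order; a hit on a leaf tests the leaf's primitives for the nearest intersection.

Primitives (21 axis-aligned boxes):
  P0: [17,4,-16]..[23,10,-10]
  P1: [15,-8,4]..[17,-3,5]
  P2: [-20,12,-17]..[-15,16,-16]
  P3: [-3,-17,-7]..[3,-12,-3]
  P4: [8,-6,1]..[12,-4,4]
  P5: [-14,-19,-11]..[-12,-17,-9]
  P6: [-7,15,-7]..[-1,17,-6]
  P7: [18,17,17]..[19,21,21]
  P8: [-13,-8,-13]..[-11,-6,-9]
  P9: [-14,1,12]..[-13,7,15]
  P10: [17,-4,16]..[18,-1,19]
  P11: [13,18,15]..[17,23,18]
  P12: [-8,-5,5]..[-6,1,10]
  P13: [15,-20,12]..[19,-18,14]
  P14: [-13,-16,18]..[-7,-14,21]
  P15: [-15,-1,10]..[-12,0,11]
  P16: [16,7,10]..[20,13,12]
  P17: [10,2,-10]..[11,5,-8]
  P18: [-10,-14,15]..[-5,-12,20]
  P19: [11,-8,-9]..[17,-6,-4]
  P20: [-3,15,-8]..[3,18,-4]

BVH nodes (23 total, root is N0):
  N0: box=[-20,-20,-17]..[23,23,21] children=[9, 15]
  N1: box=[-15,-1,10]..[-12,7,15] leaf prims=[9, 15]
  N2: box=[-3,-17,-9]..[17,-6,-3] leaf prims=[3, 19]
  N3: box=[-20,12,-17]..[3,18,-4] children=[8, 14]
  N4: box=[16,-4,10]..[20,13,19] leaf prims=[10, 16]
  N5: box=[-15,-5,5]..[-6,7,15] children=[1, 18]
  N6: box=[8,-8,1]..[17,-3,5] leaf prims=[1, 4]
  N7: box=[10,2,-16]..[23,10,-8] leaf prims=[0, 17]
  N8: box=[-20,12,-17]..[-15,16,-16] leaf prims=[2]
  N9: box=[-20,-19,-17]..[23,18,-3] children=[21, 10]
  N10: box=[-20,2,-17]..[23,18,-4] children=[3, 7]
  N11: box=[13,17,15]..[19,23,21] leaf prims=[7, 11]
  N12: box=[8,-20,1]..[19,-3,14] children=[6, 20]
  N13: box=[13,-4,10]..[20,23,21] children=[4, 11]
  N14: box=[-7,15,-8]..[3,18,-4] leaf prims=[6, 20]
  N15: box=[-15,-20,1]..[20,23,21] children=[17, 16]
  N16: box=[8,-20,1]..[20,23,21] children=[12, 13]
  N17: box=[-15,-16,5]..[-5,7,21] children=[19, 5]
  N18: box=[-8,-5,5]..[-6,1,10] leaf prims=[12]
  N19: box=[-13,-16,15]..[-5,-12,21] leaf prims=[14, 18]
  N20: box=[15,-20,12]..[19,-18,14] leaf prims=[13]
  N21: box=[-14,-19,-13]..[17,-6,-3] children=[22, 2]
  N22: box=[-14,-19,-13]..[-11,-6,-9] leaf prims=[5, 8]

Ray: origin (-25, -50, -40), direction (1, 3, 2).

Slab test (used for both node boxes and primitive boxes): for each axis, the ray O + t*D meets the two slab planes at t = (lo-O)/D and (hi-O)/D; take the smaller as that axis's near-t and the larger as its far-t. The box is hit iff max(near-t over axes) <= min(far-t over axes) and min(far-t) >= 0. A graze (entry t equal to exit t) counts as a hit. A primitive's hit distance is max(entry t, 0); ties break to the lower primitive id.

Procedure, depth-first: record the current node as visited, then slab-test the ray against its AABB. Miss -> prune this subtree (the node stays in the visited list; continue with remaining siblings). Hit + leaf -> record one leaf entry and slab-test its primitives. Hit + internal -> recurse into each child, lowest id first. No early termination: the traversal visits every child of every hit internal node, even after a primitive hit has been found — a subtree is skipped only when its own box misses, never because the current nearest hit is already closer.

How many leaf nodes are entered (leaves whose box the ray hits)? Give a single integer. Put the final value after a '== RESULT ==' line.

Trace the traversal:
N0 x:[5,48] y:[10,73/3] z:[23/2,61/2] -> hit [23/2,73/3], descend [9, 15]
  N9 x:[5,48] y:[31/3,68/3] z:[23/2,37/2] -> hit [23/2,37/2], descend [10, 21]
    N10 x:[5,48] y:[52/3,68/3] z:[23/2,18] -> hit [52/3,18], descend [3, 7]
      N3 x:[5,28] y:[62/3,68/3] z:[23/2,18] -> miss, prune
      N7 x:[35,48] y:[52/3,20] z:[12,16] -> miss, prune
    N21 x:[11,42] y:[31/3,44/3] z:[27/2,37/2] -> hit [27/2,44/3], descend [2, 22]
      N2 x:[22,42] y:[11,44/3] z:[31/2,37/2] -> miss, prune
      N22 x:[11,14] y:[31/3,44/3] z:[27/2,31/2] -> hit [27/2,14] leaf, test {P5(miss), P8@t=14}
  N15 x:[10,45] y:[10,73/3] z:[41/2,61/2] -> hit [41/2,73/3], descend [16, 17]
    N16 x:[33,45] y:[10,73/3] z:[41/2,61/2] -> miss, prune
    N17 x:[10,20] y:[34/3,19] z:[45/2,61/2] -> miss, prune

11 AABB tests over nodes [0, 9, 10, 3, 7, 21, 2, 22, 15, 16, 17]; 1 leaf entered; closest P8.

== RESULT ==
1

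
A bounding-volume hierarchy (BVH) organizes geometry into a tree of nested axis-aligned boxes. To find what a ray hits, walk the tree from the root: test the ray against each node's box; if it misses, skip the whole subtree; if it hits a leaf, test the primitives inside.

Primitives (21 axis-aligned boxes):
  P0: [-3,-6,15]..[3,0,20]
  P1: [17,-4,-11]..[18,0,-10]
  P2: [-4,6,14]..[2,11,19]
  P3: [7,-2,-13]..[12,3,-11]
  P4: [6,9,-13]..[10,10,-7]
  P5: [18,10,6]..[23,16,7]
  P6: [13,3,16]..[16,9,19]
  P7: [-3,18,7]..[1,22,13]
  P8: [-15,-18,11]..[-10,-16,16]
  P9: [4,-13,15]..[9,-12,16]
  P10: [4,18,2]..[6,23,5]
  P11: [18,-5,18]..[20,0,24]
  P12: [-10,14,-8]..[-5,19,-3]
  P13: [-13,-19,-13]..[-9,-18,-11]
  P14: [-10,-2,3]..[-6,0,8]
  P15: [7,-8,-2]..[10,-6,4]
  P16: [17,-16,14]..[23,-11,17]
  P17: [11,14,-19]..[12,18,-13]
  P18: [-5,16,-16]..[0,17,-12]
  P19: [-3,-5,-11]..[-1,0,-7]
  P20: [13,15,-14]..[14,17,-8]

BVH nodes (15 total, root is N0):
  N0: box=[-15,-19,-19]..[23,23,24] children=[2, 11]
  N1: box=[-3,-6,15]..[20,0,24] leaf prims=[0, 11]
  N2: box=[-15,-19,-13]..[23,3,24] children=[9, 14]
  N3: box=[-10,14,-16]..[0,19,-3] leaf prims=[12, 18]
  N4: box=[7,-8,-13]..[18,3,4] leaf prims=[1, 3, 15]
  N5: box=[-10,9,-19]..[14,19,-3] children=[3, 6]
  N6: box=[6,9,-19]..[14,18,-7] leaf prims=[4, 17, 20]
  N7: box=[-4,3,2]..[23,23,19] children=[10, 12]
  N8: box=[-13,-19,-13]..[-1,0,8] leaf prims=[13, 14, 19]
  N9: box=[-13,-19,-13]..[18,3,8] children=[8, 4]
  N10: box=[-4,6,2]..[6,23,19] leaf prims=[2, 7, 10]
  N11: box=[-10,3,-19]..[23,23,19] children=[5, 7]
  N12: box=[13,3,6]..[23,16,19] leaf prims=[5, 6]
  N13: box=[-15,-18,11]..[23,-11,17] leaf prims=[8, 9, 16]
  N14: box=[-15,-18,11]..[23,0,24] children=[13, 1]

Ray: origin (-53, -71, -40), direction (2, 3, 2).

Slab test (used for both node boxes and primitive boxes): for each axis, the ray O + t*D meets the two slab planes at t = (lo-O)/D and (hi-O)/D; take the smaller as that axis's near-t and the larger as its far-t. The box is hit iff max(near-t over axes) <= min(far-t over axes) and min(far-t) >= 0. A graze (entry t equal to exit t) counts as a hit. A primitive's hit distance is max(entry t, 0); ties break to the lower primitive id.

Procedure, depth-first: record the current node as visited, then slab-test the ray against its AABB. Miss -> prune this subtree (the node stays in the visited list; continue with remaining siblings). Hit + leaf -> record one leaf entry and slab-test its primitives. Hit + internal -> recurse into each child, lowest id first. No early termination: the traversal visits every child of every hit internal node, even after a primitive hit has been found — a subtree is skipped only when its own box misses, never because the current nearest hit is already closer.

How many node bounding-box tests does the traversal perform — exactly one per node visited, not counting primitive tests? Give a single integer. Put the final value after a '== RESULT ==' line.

Walk:
N0 x:[19,38] y:[52/3,94/3] z:[21/2,32] -> hit [19,94/3], descend [2, 11]
  N2 x:[19,38] y:[52/3,74/3] z:[27/2,32] -> hit [19,74/3], descend [9, 14]
    N9 x:[20,71/2] y:[52/3,74/3] z:[27/2,24] -> hit [20,24], descend [4, 8]
      N4 x:[30,71/2] y:[21,74/3] z:[27/2,22] -> miss, prune
      N8 x:[20,26] y:[52/3,71/3] z:[27/2,24] -> hit [20,71/3] leaf, test {P13(miss), P14@t=23, P19(miss)}
    N14 x:[19,38] y:[53/3,71/3] z:[51/2,32] -> miss, prune
  N11 x:[43/2,38] y:[74/3,94/3] z:[21/2,59/2] -> hit [74/3,59/2], descend [5, 7]
    N5 x:[43/2,67/2] y:[80/3,30] z:[21/2,37/2] -> miss, prune
    N7 x:[49/2,38] y:[74/3,94/3] z:[21,59/2] -> hit [74/3,59/2], descend [10, 12]
      N10 x:[49/2,59/2] y:[77/3,94/3] z:[21,59/2] -> hit [77/3,59/2] leaf, test {P2@t=27, P7(miss), P10(miss)}
      N12 x:[33,38] y:[74/3,29] z:[23,59/2] -> miss, prune

Visited [0, 2, 9, 4, 8, 14, 11, 5, 7, 10, 12]. Tests: 11 box, 2 leaf. Nearest: P14.

== RESULT ==
11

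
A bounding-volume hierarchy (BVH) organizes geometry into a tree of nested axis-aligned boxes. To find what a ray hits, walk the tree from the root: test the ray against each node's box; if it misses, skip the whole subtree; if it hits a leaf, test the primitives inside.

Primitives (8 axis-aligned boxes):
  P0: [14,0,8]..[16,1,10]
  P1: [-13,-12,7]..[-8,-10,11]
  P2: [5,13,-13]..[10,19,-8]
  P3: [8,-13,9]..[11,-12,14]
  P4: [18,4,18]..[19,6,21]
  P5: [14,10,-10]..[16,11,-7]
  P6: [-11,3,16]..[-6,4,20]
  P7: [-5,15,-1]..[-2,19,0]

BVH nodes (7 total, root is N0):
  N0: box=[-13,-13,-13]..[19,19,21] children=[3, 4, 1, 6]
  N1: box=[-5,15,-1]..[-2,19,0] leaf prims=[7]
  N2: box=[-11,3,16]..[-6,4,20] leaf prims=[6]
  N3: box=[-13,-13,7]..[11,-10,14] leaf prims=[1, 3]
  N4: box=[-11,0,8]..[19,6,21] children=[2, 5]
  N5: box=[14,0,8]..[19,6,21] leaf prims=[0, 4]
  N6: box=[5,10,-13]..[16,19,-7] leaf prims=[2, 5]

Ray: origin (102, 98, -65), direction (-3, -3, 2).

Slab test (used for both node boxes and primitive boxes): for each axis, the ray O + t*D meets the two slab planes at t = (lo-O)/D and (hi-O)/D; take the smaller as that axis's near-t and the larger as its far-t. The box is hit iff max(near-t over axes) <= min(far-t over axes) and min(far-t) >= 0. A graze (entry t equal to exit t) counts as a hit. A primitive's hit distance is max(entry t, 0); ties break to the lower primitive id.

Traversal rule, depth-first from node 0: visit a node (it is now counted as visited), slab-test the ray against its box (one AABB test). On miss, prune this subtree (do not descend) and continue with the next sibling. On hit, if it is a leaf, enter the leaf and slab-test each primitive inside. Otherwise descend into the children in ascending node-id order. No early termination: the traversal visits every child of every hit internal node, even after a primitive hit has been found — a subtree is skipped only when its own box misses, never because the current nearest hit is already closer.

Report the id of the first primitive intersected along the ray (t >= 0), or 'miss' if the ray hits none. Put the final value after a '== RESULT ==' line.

Walk:
N0 x:[83/3,115/3] y:[79/3,37] z:[26,43] -> hit [83/3,37], descend [1, 3, 4, 6]
  N1 x:[104/3,107/3] y:[79/3,83/3] z:[32,65/2] -> miss, prune
  N3 x:[91/3,115/3] y:[36,37] z:[36,79/2] -> hit [36,37] leaf, test {P1@t=110/3, P3(miss)}
  N4 x:[83/3,113/3] y:[92/3,98/3] z:[73/2,43] -> miss, prune
  N6 x:[86/3,97/3] y:[79/3,88/3] z:[26,29] -> hit [86/3,29] leaf, test {P2(miss), P5@t=29}

order=[0, 1, 3, 4, 6]  |boxes|=5  |leaves|=2  hit=P5

== RESULT ==
5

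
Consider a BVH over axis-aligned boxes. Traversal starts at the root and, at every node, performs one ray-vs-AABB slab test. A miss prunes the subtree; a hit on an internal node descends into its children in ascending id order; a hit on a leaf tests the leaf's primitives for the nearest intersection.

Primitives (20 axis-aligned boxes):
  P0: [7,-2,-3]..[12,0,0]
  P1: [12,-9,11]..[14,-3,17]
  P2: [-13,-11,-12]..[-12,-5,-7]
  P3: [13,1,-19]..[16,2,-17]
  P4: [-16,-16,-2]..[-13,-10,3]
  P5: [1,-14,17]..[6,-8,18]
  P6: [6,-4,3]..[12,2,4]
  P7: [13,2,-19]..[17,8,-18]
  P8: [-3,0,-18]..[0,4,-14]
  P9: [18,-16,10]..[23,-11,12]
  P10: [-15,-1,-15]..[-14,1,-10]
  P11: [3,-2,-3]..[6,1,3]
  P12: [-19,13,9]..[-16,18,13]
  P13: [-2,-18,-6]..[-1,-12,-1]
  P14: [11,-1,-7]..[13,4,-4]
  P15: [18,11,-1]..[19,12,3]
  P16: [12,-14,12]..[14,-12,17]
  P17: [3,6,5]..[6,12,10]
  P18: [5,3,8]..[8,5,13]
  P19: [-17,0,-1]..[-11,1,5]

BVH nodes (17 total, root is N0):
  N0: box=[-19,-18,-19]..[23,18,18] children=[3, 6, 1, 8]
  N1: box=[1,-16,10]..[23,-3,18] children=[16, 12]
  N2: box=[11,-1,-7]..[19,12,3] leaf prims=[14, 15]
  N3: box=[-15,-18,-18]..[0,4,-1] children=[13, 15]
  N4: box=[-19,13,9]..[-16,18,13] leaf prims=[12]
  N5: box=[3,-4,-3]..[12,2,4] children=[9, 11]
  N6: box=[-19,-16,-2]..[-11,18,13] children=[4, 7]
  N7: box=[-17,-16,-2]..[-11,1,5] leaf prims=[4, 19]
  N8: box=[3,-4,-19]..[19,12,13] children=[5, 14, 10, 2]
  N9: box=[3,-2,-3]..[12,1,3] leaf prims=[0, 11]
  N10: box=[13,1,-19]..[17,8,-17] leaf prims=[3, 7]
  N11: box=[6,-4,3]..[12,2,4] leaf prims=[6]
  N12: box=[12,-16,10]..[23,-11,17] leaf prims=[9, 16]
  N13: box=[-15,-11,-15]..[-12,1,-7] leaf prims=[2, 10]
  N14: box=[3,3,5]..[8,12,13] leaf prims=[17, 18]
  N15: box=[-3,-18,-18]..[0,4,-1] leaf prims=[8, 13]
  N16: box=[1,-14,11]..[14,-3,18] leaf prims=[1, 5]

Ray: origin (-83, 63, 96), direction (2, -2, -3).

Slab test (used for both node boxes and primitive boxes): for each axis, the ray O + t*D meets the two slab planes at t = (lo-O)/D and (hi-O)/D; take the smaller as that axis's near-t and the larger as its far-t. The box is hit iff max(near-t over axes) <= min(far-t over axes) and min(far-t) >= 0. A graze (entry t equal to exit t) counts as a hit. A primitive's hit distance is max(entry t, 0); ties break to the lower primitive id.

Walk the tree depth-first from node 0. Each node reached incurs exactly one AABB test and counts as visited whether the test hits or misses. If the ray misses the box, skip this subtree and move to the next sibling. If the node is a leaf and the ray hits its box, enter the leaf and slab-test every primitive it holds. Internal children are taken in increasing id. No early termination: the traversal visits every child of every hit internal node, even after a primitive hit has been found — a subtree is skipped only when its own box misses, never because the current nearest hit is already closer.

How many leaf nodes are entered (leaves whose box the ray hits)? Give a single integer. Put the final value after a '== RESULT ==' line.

Walk:
N0 x:[32,53] y:[45/2,81/2] z:[26,115/3] -> hit [32,115/3], descend [1, 3, 6, 8]
  N1 x:[42,53] y:[33,79/2] z:[26,86/3] -> miss, prune
  N3 x:[34,83/2] y:[59/2,81/2] z:[97/3,38] -> hit [34,38], descend [13, 15]
    N13 x:[34,71/2] y:[31,37] z:[103/3,37] -> hit [103/3,71/2] leaf, test {P2@t=35, P10(miss)}
    N15 x:[40,83/2] y:[59/2,81/2] z:[97/3,38] -> miss, prune
  N6 x:[32,36] y:[45/2,79/2] z:[83/3,98/3] -> hit [32,98/3], descend [4, 7]
    N4 x:[32,67/2] y:[45/2,25] z:[83/3,29] -> miss, prune
    N7 x:[33,36] y:[31,79/2] z:[91/3,98/3] -> miss, prune
  N8 x:[43,51] y:[51/2,67/2] z:[83/3,115/3] -> miss, prune

Visited [0, 1, 3, 13, 15, 6, 4, 7, 8]. Tests: 9 box, 1 leaf. Nearest: P2.

== RESULT ==
1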